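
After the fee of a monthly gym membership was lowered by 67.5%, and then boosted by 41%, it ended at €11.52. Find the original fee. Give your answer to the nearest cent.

€25.14

The overall multiplier applied was 0.325 × 1.41 = 0.45825.
So the original fee was €11.52 ÷ 0.45825 ≈ €25.14.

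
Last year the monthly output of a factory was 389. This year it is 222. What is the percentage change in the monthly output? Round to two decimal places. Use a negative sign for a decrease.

Change: 222 − 389 = -167.
Relative to the original: -167 ÷ 389 ≈ -42.93%.

-42.93%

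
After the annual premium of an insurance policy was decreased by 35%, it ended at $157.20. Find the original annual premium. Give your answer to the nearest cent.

$241.85

The overall multiplier applied was 0.65.
So the original annual premium was $157.20 ÷ 0.65 ≈ $241.85.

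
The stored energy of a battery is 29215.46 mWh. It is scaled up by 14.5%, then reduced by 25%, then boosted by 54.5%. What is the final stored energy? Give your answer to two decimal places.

14.5% increase: 29215.46 × 1.145 = 33451.7017.
25% decrease: 33451.7017 × 0.75 = 25088.776275.
After the 54.5% increase: 25088.776275 × 1.545 = 38762.159344875 ≈ 38762.16.

38762.16 mWh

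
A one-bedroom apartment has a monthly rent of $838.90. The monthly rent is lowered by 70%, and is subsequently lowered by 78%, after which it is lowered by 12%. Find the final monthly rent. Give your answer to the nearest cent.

Each change multiplies by a factor: 0.3 × 0.22 × 0.88 = 0.05808.
$838.90 × 0.05808 = $48.723312 ≈ $48.72.

$48.72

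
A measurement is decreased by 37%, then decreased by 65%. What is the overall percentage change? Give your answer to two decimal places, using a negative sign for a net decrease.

A 37% decrease multiplies by 0.63.
Then a 65% decrease: 0.63 × 0.35 = 0.2205.
Overall factor 0.2205, i.e. -77.95%.

-77.95%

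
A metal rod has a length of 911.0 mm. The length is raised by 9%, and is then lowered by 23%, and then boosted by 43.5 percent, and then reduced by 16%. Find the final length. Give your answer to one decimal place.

921.7 mm

Each change multiplies by a factor: 1.09 × 0.77 × 1.435 × 0.84 = 1.01169222.
911.0 × 1.01169222 = 921.65161242 ≈ 921.7.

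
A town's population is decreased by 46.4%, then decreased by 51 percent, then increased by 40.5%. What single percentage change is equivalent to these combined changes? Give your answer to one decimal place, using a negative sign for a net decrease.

-63.1%

A 46.4% decrease multiplies by 0.536.
Then a 51% decrease: 0.536 × 0.49 = 0.26264.
Then a 40.5% increase: 0.26264 × 1.405 = 0.3690092.
Overall factor 0.3690092, i.e. -63.1%.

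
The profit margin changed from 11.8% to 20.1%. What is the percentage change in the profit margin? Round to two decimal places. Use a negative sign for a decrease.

The change is 20.1 − 11.8 = 8.3 percentage points.
Relative to the original 11.8%, that is 8.3 ÷ 11.8 ≈ 70.34%.

70.34%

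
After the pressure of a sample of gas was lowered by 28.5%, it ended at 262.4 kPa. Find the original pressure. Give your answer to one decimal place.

367.0 kPa

The overall multiplier applied was 0.715.
So the original pressure was 262.4 ÷ 0.715 ≈ 367.0 kPa.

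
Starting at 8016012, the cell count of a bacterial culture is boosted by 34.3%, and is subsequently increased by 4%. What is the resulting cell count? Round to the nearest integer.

Apply the 34.3% increase: 8016012 × 1.343 = 10765504.116.
4% increase: 10765504.116 × 1.04 = 11196124.28064 ≈ 11196124.

11196124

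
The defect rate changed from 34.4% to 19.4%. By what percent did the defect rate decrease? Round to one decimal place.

43.6%

The change is 19.4 − 34.4 = -15.0 percentage points.
Relative to the original 34.4%, that is -15.0 ÷ 34.4 ≈ -43.6%.
So the defect rate fell by 43.6%.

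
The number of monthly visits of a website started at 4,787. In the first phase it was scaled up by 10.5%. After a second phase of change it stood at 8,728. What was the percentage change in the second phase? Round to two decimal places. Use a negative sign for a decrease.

After the first phase: 4,787 × 1.105 = 5289.635.
Second-phase multiplier: 8,728 ÷ 5289.635 ≈ 1.650019.
That is a change of 65.00%.

65.00%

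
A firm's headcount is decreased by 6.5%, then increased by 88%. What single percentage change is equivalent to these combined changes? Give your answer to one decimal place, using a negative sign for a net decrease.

75.8%

The combined multiplier is 0.935 × 1.88 = 1.7578.
That corresponds to an increase of 75.8%.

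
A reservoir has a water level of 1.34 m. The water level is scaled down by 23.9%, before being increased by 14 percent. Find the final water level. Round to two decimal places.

1.16 m

Each change multiplies by a factor: 0.761 × 1.14 = 0.86754.
1.34 × 0.86754 = 1.1625036 ≈ 1.16.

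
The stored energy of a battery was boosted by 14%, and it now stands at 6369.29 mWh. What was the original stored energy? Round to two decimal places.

5587.10 mWh

The overall multiplier applied was 1.14.
So the original stored energy was 6369.29 ÷ 1.14 ≈ 5587.10 mWh.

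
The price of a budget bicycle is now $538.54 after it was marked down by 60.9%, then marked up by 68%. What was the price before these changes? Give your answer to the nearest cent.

$819.85

The overall multiplier applied was 0.391 × 1.68 = 0.65688.
So the original price was $538.54 ÷ 0.65688 ≈ $819.85.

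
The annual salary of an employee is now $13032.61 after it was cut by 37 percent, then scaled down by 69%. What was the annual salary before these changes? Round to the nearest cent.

The overall multiplier applied was 0.63 × 0.31 = 0.1953.
So the original annual salary was $13032.61 ÷ 0.1953 ≈ $66731.23.

$66731.23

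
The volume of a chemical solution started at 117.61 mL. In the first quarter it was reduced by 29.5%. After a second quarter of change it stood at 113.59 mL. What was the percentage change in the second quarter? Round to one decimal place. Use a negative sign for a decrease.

After the first quarter: 117.61 × 0.705 = 82.91505.
Second-quarter multiplier: 113.59 ÷ 82.91505 ≈ 1.36996.
That is a change of 37.0%.

37.0%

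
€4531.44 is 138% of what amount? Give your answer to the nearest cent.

€4531.44 ÷ 1.38 ≈ €3283.65.

€3283.65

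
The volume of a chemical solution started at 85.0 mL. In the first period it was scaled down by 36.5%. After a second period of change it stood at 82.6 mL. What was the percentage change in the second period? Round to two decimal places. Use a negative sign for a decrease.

53.03%

After the first period: 85.0 × 0.635 = 53.975.
Second-period multiplier: 82.6 ÷ 53.975 ≈ 1.530338.
That is a change of 53.03%.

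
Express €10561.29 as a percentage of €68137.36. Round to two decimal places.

15.50%

€10561.29 ÷ €68137.36 ≈ 15.50%.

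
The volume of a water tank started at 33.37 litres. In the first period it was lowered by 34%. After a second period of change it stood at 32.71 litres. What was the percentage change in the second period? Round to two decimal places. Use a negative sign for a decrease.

48.52%

After the first period: 33.37 × 0.66 = 22.0242.
Second-period multiplier: 32.71 ÷ 22.0242 ≈ 1.485184.
That is a change of 48.52%.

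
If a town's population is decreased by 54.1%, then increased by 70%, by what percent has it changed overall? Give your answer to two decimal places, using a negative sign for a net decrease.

The combined multiplier is 0.459 × 1.7 = 0.7803.
That corresponds to a decrease of 21.97%.

-21.97%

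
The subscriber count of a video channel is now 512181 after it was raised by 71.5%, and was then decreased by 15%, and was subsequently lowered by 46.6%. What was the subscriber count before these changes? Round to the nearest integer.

657959

The overall multiplier applied was 1.715 × 0.85 × 0.534 = 0.7784385.
So the original subscriber count was 512181 ÷ 0.7784385 ≈ 657959.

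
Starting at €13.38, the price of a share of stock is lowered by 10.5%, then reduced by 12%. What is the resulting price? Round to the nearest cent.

€10.54

Apply the 10.5% decrease: €13.38 × 0.895 = €11.9751.
Apply the 12% decrease: €11.9751 × 0.88 = €10.538088 ≈ €10.54.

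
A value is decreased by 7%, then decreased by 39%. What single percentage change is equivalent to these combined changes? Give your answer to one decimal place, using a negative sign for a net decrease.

The combined multiplier is 0.93 × 0.61 = 0.5673.
That corresponds to a decrease of 43.3%.

-43.3%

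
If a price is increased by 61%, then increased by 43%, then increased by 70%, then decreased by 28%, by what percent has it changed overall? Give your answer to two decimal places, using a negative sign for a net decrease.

The combined multiplier is 1.61 × 1.43 × 1.7 × 0.72 = 2.8180152.
That corresponds to an increase of 181.80%.

181.80%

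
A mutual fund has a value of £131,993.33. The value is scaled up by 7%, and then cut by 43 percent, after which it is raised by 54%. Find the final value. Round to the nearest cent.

£123,974.21

7% increase: £131,993.33 × 1.07 = £141232.8631.
After the 43% decrease: £141232.8631 × 0.57 = £80502.731967.
Apply the 54% increase: £80502.731967 × 1.54 = £123974.20722918 ≈ £123,974.21.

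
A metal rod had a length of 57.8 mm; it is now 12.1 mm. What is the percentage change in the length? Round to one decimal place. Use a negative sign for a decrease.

Change: 12.1 − 57.8 = -45.7.
Relative to the original: -45.7 ÷ 57.8 ≈ -79.1%.

-79.1%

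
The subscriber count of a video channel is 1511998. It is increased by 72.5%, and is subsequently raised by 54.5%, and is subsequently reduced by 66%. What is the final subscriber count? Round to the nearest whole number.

1370086

Each change multiplies by a factor: 1.725 × 1.545 × 0.34 = 0.9061425.
1511998 × 0.9061425 = 1370085.647715 ≈ 1370086.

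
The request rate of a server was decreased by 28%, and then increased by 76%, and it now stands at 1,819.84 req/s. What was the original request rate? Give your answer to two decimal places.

Undoing the 76% increase: 1,819.84 ÷ 1.76 = 1034.
Undoing the 28% decrease: 1034 ÷ 0.72 ≈ 1,436.11 req/s.

1,436.11 req/s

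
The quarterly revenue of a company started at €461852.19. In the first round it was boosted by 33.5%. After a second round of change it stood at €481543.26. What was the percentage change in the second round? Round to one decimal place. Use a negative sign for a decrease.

After the first round: €461852.19 × 1.335 = €616572.67365.
Second-round multiplier: €481543.26 ÷ €616572.67365 ≈ 0.781.
That is a change of -21.9%.

-21.9%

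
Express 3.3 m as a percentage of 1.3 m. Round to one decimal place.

3.3 m ÷ 1.3 m ≈ 253.8%.

253.8%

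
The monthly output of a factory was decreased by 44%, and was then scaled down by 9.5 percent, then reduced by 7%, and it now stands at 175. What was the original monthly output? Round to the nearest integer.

371

Undoing the 7% decrease: 175 ÷ 0.93 ≈ 188.172043.
Undoing the 9.5% decrease: 188.172043 ÷ 0.905 ≈ 207.924909.
Undoing the 44% decrease: 207.924909 ÷ 0.56 ≈ 371.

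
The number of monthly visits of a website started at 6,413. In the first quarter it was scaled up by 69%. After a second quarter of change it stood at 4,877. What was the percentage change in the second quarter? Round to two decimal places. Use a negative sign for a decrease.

-55.00%

After the first quarter: 6,413 × 1.69 = 10837.97.
Second-quarter multiplier: 4,877 ÷ 10837.97 ≈ 0.449992.
That is a change of -55.00%.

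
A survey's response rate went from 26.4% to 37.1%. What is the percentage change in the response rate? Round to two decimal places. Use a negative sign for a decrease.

40.53%

The change is 37.1 − 26.4 = 10.7 percentage points.
Relative to the original 26.4%, that is 10.7 ÷ 26.4 ≈ 40.53%.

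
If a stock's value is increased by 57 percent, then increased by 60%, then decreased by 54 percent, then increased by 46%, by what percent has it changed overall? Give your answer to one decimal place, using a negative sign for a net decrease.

68.7%

A 57% increase multiplies by 1.57.
Then a 60% increase: 1.57 × 1.6 = 2.512.
Then a 54% decrease: 2.512 × 0.46 = 1.15552.
Then a 46% increase: 1.15552 × 1.46 = 1.6870592.
Overall factor 1.6870592, i.e. 68.7%.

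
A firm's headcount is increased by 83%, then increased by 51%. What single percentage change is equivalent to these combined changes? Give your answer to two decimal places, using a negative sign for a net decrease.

The combined multiplier is 1.83 × 1.51 = 2.7633.
That corresponds to an increase of 176.33%.

176.33%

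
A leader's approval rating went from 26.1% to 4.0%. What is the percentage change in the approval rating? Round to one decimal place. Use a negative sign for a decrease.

The change is 4.0 − 26.1 = -22.1 percentage points.
Relative to the original 26.1%, that is -22.1 ÷ 26.1 ≈ -84.7%.

-84.7%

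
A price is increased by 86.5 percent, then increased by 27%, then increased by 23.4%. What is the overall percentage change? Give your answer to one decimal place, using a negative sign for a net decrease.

An 86.5% increase multiplies by 1.865.
Then a 27% increase: 1.865 × 1.27 = 2.36855.
Then a 23.4% increase: 2.36855 × 1.234 = 2.9227907.
Overall factor 2.9227907, i.e. 192.3%.

192.3%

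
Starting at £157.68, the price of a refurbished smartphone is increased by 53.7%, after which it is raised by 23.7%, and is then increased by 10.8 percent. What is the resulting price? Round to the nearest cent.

£332.17

53.7% increase: £157.68 × 1.537 = £242.35416.
After the 23.7% increase: £242.35416 × 1.237 = £299.79209592.
Apply the 10.8% increase: £299.79209592 × 1.108 = £332.16964227936 ≈ £332.17.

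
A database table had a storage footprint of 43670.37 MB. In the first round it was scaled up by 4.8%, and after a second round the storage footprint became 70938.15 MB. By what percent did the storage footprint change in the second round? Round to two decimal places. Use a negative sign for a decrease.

55.00%

After the first round: 43670.37 × 1.048 = 45766.54776.
Second-round multiplier: 70938.15 ÷ 45766.54776 ≈ 1.55.
That is a change of 55.00%.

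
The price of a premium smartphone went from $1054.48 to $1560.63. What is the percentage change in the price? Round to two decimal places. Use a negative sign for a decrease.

Change: $1560.63 − $1054.48 = $506.15.
Relative to the original: $506.15 ÷ $1054.48 ≈ 48.00%.

48.00%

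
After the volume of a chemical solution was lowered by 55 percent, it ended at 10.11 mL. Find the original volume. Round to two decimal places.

The overall multiplier applied was 0.45.
So the original volume was 10.11 ÷ 0.45 ≈ 22.47 mL.

22.47 mL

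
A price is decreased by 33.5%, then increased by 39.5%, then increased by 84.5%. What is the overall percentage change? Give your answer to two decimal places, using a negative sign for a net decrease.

71.16%

A 33.5% decrease multiplies by 0.665.
Then a 39.5% increase: 0.665 × 1.395 = 0.927675.
Then an 84.5% increase: 0.927675 × 1.845 = 1.711560375.
Overall factor 1.711560375, i.e. 71.16%.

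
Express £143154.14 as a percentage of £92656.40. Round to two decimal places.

154.50%

£143154.14 ÷ £92656.40 ≈ 154.50%.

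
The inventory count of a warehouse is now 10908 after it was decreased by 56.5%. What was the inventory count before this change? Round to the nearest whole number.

25076

The overall multiplier applied was 0.435.
So the original inventory count was 10908 ÷ 0.435 ≈ 25076.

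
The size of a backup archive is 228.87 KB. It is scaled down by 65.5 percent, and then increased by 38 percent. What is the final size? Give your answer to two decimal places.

108.97 KB

65.5% decrease: 228.87 × 0.345 = 78.96015.
Apply the 38% increase: 78.96015 × 1.38 = 108.965007 ≈ 108.97.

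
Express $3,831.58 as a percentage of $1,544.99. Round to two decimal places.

248.00%

$3,831.58 ÷ $1,544.99 ≈ 248.00%.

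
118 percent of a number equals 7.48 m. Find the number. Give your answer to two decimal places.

7.48 m ÷ 1.18 ≈ 6.34 m.

6.34 m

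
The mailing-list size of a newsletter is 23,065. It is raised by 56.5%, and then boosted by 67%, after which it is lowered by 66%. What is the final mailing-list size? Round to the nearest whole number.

Apply the 56.5% increase: 23,065 × 1.565 = 36096.725.
After the 67% increase: 36096.725 × 1.67 = 60281.53075.
Apply the 66% decrease: 60281.53075 × 0.34 = 20495.720455 ≈ 20,496.

20,496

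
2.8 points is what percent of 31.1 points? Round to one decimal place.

2.8 points ÷ 31.1 points ≈ 9.0%.

9.0%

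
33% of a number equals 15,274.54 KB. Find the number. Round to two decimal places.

15,274.54 KB ÷ 0.33 ≈ 46,286.48 KB.

46,286.48 KB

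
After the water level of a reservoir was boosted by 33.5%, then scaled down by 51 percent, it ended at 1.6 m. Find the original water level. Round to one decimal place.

The overall multiplier applied was 1.335 × 0.49 = 0.65415.
So the original water level was 1.6 ÷ 0.65415 ≈ 2.4 m.

2.4 m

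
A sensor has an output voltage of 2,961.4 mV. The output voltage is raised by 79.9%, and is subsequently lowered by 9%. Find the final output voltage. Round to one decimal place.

Each change multiplies by a factor: 1.799 × 0.91 = 1.63709.
2,961.4 × 1.63709 = 4848.078326 ≈ 4,848.1.

4,848.1 mV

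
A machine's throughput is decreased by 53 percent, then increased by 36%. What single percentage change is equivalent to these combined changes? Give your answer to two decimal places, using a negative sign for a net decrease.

A 53% decrease multiplies by 0.47.
Then a 36% increase: 0.47 × 1.36 = 0.6392.
Overall factor 0.6392, i.e. -36.08%.

-36.08%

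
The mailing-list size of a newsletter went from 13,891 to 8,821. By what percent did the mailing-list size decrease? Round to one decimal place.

36.5%

Change: 8,821 − 13,891 = -5,070.
Relative to the original: -5,070 ÷ 13,891 ≈ -36.5%.
So the mailing-list size decreased by 36.5%.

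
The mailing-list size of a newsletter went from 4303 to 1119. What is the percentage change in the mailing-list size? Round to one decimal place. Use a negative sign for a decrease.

-74.0%

Change: 1119 − 4303 = -3184.
Relative to the original: -3184 ÷ 4303 ≈ -74.0%.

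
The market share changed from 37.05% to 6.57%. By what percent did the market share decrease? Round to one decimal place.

82.3%

The change is 6.57 − 37.05 = -30.48 percentage points.
Relative to the original 37.05%, that is -30.48 ÷ 37.05 ≈ -82.3%.
So the market share fell by 82.3%.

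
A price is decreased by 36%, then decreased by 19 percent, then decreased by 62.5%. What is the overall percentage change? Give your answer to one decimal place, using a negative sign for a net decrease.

-80.6%

The combined multiplier is 0.64 × 0.81 × 0.375 = 0.1944.
That corresponds to a decrease of 80.6%.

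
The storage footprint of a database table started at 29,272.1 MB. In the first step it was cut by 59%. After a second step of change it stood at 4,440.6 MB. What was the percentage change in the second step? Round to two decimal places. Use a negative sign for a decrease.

-63.00%

After the first step: 29,272.1 × 0.41 = 12001.561.
Second-step multiplier: 4,440.6 ÷ 12001.561 ≈ 0.370002.
That is a change of -63.00%.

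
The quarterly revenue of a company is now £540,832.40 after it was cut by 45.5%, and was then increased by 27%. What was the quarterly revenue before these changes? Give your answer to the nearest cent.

Undoing the 27% increase: £540,832.40 ÷ 1.27 ≈ £425852.283465.
Undoing the 45.5% decrease: £425852.283465 ÷ 0.545 ≈ £781,380.34.

£781,380.34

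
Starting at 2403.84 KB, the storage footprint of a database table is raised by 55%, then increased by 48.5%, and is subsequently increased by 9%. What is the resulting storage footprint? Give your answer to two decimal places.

6031.01 KB

55% increase: 2403.84 × 1.55 = 3725.952.
48.5% increase: 3725.952 × 1.485 = 5533.03872.
After the 9% increase: 5533.03872 × 1.09 = 6031.0122048 ≈ 6031.01.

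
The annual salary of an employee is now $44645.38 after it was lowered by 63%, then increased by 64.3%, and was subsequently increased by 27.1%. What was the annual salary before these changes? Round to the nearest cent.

$57781.88

The overall multiplier applied was 0.37 × 1.643 × 1.271 = 0.77265361.
So the original annual salary was $44645.38 ÷ 0.77265361 ≈ $57781.88.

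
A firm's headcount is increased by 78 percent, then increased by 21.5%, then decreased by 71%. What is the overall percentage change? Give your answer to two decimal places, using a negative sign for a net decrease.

-37.28%

The combined multiplier is 1.78 × 1.215 × 0.29 = 0.627183.
That corresponds to a decrease of 37.28%.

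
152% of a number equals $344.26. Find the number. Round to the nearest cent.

$344.26 ÷ 1.52 ≈ $226.49.

$226.49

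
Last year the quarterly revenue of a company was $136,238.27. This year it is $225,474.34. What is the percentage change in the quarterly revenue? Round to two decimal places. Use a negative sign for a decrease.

65.50%

Change: $225,474.34 − $136,238.27 = $89,236.07.
Relative to the original: $89,236.07 ÷ $136,238.27 ≈ 65.50%.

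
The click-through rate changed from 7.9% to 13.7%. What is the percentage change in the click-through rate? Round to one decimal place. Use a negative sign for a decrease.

The change is 13.7 − 7.9 = 5.8 percentage points.
Relative to the original 7.9%, that is 5.8 ÷ 7.9 ≈ 73.4%.

73.4%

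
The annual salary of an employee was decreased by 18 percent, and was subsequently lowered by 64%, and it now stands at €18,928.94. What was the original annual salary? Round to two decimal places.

€64,122.43

Undoing the 64% decrease: €18,928.94 ÷ 0.36 ≈ €52580.388889.
Undoing the 18% decrease: €52580.388889 ÷ 0.82 ≈ €64,122.43.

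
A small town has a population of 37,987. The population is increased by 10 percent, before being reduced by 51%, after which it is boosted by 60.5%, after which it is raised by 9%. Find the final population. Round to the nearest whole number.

After the 10% increase: 37,987 × 1.1 = 41785.7.
After the 51% decrease: 41785.7 × 0.49 = 20474.993.
60.5% increase: 20474.993 × 1.605 = 32862.363765.
After the 9% increase: 32862.363765 × 1.09 = 35819.97650385 ≈ 35,820.

35,820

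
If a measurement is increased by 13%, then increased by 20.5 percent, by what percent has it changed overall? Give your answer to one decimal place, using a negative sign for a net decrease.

36.2%

A 13% increase multiplies by 1.13.
Then a 20.5% increase: 1.13 × 1.205 = 1.36165.
Overall factor 1.36165, i.e. 36.2%.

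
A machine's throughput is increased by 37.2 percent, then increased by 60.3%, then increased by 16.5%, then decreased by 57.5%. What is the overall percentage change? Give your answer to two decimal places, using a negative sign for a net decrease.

8.89%

A 37.2% increase multiplies by 1.372.
Then a 60.3% increase: 1.372 × 1.603 = 2.199316.
Then a 16.5% increase: 2.199316 × 1.165 = 2.56220314.
Then a 57.5% decrease: 2.56220314 × 0.425 = 1.0889363345.
Overall factor 1.0889363345, i.e. 8.89%.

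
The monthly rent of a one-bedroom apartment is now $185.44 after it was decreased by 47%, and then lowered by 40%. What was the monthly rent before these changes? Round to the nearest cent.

The overall multiplier applied was 0.53 × 0.6 = 0.318.
So the original monthly rent was $185.44 ÷ 0.318 ≈ $583.14.

$583.14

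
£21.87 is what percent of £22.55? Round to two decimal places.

£21.87 ÷ £22.55 ≈ 96.98%.

96.98%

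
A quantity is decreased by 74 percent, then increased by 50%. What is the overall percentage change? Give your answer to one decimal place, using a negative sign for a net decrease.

-61.0%

A 74% decrease multiplies by 0.26.
Then a 50% increase: 0.26 × 1.5 = 0.39.
Overall factor 0.39, i.e. -61.0%.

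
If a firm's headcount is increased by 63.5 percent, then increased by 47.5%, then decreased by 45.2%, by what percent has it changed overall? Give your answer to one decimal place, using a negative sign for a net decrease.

32.2%

A 63.5% increase multiplies by 1.635.
Then a 47.5% increase: 1.635 × 1.475 = 2.411625.
Then a 45.2% decrease: 2.411625 × 0.548 = 1.3215705.
Overall factor 1.3215705, i.e. 32.2%.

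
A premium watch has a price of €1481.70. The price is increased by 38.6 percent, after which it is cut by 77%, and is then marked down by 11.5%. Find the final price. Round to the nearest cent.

€418.02

Each change multiplies by a factor: 1.386 × 0.23 × 0.885 = 0.2821203.
€1481.70 × 0.2821203 = €418.01764851 ≈ €418.02.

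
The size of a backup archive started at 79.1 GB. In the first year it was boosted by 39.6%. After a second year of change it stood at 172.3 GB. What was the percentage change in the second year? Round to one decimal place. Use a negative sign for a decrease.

56.0%

After the first year: 79.1 × 1.396 = 110.4236.
Second-year multiplier: 172.3 ÷ 110.4236 ≈ 1.56035.
That is a change of 56.0%.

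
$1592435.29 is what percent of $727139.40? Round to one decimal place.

$1592435.29 ÷ $727139.40 ≈ 219.0%.

219.0%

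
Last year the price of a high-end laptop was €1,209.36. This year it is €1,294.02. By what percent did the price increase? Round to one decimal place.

Change: €1,294.02 − €1,209.36 = €84.66.
Relative to the original: €84.66 ÷ €1,209.36 ≈ 7.0%.
So the price increased by 7.0%.

7.0%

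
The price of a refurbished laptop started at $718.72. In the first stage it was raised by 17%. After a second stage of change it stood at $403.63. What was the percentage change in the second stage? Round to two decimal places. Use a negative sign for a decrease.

After the first stage: $718.72 × 1.17 = $840.9024.
Second-stage multiplier: $403.63 ÷ $840.9024 ≈ 0.479996.
That is a change of -52.00%.

-52.00%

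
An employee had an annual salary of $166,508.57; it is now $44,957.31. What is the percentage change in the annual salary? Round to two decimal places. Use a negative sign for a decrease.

Change: $44,957.31 − $166,508.57 = -$121,551.26.
Relative to the original: -$121,551.26 ÷ $166,508.57 ≈ -73.00%.

-73.00%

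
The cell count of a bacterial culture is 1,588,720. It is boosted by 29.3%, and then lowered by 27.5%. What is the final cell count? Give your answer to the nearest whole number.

1,489,306

After the 29.3% increase: 1,588,720 × 1.293 = 2054214.96.
Apply the 27.5% decrease: 2054214.96 × 0.725 = 1489305.846 ≈ 1,489,306.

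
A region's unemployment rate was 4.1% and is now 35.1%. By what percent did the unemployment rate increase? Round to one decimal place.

The change is 35.1 − 4.1 = 31.0 percentage points.
Relative to the original 4.1%, that is 31.0 ÷ 4.1 ≈ 756.1%.
So the unemployment rate rose by 756.1%.

756.1%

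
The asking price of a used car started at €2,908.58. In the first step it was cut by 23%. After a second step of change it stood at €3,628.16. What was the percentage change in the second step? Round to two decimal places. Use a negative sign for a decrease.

62.00%

After the first step: €2,908.58 × 0.77 = €2239.6066.
Second-step multiplier: €3,628.16 ÷ €2239.6066 ≈ 1.619999.
That is a change of 62.00%.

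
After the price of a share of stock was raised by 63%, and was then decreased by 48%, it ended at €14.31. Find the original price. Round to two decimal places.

€16.88

Undoing the 48% decrease: €14.31 ÷ 0.52 ≈ €27.519231.
Undoing the 63% increase: €27.519231 ÷ 1.63 ≈ €16.88.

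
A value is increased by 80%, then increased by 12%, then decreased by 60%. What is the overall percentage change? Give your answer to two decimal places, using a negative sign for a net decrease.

-19.36%

An 80% increase multiplies by 1.8.
Then a 12% increase: 1.8 × 1.12 = 2.016.
Then a 60% decrease: 2.016 × 0.4 = 0.8064.
Overall factor 0.8064, i.e. -19.36%.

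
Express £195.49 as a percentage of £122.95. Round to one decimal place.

159.0%

£195.49 ÷ £122.95 ≈ 159.0%.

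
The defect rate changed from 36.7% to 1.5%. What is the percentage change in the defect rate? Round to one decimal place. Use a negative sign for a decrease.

The change is 1.5 − 36.7 = -35.2 percentage points.
Relative to the original 36.7%, that is -35.2 ÷ 36.7 ≈ -95.9%.

-95.9%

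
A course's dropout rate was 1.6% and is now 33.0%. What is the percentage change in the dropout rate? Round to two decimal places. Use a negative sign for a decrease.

The change is 33.0 − 1.6 = 31.4 percentage points.
Relative to the original 1.6%, that is 31.4 ÷ 1.6 = 1962.50%.

1962.50%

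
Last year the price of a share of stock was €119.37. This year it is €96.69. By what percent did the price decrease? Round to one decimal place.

19.0%

Change: €96.69 − €119.37 = -€22.68.
Relative to the original: -€22.68 ÷ €119.37 ≈ -19.0%.
So the price decreased by 19.0%.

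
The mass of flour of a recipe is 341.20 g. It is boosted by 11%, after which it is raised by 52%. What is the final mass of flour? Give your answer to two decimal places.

575.67 g

Each change multiplies by a factor: 1.11 × 1.52 = 1.6872.
341.20 × 1.6872 = 575.67264 ≈ 575.67.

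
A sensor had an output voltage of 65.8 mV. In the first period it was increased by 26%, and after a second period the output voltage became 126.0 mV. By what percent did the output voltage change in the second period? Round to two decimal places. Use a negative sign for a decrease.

51.98%

After the first period: 65.8 × 1.26 = 82.908.
Second-period multiplier: 126.0 ÷ 82.908 ≈ 1.519757.
That is a change of 51.98%.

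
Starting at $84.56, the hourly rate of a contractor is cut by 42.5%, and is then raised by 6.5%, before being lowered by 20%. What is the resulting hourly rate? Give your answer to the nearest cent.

42.5% decrease: $84.56 × 0.575 = $48.622.
6.5% increase: $48.622 × 1.065 = $51.78243.
20% decrease: $51.78243 × 0.8 = $41.425944 ≈ $41.43.

$41.43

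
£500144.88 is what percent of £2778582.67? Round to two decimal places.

18.00%

£500144.88 ÷ £2778582.67 ≈ 18.00%.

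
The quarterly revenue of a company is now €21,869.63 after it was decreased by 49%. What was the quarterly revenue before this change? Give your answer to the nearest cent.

€42,881.63

The overall multiplier applied was 0.51.
So the original quarterly revenue was €21,869.63 ÷ 0.51 ≈ €42,881.63.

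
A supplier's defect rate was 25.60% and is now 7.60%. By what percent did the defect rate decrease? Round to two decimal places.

70.31%

The change is 7.60 − 25.60 = -18.00 percentage points.
Relative to the original 25.60%, that is -18.00 ÷ 25.60 ≈ -70.31%.
So the defect rate fell by 70.31%.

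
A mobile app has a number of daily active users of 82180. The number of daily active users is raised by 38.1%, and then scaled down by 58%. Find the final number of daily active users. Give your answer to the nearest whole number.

47666

After the 38.1% increase: 82180 × 1.381 = 113490.58.
Apply the 58% decrease: 113490.58 × 0.42 = 47666.0436 ≈ 47666.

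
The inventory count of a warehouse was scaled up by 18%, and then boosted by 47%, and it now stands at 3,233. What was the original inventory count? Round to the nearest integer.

1,864

The overall multiplier applied was 1.18 × 1.47 = 1.7346.
So the original inventory count was 3,233 ÷ 1.7346 ≈ 1,864.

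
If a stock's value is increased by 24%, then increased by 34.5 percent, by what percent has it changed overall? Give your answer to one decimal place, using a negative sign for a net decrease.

The combined multiplier is 1.24 × 1.345 = 1.6678.
That corresponds to an increase of 66.8%.

66.8%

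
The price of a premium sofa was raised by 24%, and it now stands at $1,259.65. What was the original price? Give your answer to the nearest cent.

The overall multiplier applied was 1.24.
So the original price was $1,259.65 ÷ 1.24 ≈ $1,015.85.

$1,015.85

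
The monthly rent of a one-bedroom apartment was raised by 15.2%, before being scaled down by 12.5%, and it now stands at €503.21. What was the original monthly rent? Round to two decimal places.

€499.22

Undoing the 12.5% decrease: €503.21 ÷ 0.875 ≈ €575.097143.
Undoing the 15.2% increase: €575.097143 ÷ 1.152 ≈ €499.22.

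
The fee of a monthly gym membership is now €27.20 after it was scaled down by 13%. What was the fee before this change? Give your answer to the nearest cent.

€31.26

The overall multiplier applied was 0.87.
So the original fee was €27.20 ÷ 0.87 ≈ €31.26.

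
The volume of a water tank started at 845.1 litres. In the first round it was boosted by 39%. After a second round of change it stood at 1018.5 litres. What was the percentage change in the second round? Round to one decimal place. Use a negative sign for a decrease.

-13.3%

After the first round: 845.1 × 1.39 = 1174.689.
Second-round multiplier: 1018.5 ÷ 1174.689 ≈ 0.86704.
That is a change of -13.3%.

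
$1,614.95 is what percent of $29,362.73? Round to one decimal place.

5.5%

$1,614.95 ÷ $29,362.73 ≈ 5.5%.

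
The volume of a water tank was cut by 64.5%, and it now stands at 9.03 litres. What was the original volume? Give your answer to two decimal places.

The overall multiplier applied was 0.355.
So the original volume was 9.03 ÷ 0.355 ≈ 25.44 litres.

25.44 litres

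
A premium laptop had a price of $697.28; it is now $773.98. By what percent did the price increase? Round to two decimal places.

11.00%

Change: $773.98 − $697.28 = $76.70.
Relative to the original: $76.70 ÷ $697.28 ≈ 11.00%.
So the price increased by 11.00%.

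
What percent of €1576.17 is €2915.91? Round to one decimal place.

€2915.91 ÷ €1576.17 ≈ 185.0%.

185.0%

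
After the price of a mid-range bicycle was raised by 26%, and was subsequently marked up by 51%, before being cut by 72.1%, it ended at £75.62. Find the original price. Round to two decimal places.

£142.46

The overall multiplier applied was 1.26 × 1.51 × 0.279 = 0.5308254.
So the original price was £75.62 ÷ 0.5308254 ≈ £142.46.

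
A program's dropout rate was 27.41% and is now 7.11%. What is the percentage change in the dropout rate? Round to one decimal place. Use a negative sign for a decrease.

-74.1%

The change is 7.11 − 27.41 = -20.30 percentage points.
Relative to the original 27.41%, that is -20.30 ÷ 27.41 ≈ -74.1%.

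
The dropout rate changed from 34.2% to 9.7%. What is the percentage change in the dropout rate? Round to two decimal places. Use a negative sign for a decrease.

The change is 9.7 − 34.2 = -24.5 percentage points.
Relative to the original 34.2%, that is -24.5 ÷ 34.2 ≈ -71.64%.

-71.64%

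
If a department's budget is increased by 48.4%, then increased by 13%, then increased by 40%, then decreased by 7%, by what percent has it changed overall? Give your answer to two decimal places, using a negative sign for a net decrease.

The combined multiplier is 1.484 × 1.13 × 1.4 × 0.93 = 2.18334984.
That corresponds to an increase of 118.33%.

118.33%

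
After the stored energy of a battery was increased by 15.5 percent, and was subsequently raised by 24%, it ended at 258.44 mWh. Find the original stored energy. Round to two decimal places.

180.45 mWh

The overall multiplier applied was 1.155 × 1.24 = 1.4322.
So the original stored energy was 258.44 ÷ 1.4322 ≈ 180.45 mWh.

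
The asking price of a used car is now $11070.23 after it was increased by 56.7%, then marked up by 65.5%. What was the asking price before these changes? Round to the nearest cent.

$4268.64

The overall multiplier applied was 1.567 × 1.655 = 2.593385.
So the original asking price was $11070.23 ÷ 2.593385 ≈ $4268.64.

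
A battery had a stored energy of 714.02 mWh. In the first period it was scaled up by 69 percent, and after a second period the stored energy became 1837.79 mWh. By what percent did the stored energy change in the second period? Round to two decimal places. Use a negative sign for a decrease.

After the first period: 714.02 × 1.69 = 1206.6938.
Second-period multiplier: 1837.79 ÷ 1206.6938 ≈ 1.522996.
That is a change of 52.30%.

52.30%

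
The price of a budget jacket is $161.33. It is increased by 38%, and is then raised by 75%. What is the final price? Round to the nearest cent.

$389.61

After the 38% increase: $161.33 × 1.38 = $222.6354.
After the 75% increase: $222.6354 × 1.75 = $389.61195 ≈ $389.61.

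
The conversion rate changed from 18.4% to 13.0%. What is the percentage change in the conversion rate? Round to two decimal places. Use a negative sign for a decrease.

-29.35%

The change is 13.0 − 18.4 = -5.4 percentage points.
Relative to the original 18.4%, that is -5.4 ÷ 18.4 ≈ -29.35%.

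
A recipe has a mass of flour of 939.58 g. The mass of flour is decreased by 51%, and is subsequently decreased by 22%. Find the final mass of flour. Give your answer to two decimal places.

51% decrease: 939.58 × 0.49 = 460.3942.
After the 22% decrease: 460.3942 × 0.78 = 359.107476 ≈ 359.11.

359.11 g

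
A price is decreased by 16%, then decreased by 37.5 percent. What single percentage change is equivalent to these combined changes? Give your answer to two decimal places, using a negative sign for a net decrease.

The combined multiplier is 0.84 × 0.625 = 0.525.
That corresponds to a decrease of 47.50%.

-47.50%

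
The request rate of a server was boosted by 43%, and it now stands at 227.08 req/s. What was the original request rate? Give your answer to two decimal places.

158.80 req/s

The overall multiplier applied was 1.43.
So the original request rate was 227.08 ÷ 1.43 ≈ 158.80 req/s.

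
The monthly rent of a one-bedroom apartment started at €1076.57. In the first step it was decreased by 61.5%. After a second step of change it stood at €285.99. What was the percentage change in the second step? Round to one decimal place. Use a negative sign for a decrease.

After the first step: €1076.57 × 0.385 = €414.47945.
Second-step multiplier: €285.99 ÷ €414.47945 ≈ 0.69.
That is a change of -31.0%.

-31.0%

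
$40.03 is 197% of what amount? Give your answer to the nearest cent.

$40.03 ÷ 1.97 ≈ $20.32.

$20.32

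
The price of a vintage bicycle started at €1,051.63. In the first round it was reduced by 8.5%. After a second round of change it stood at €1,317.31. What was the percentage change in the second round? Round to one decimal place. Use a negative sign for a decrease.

After the first round: €1,051.63 × 0.915 = €962.24145.
Second-round multiplier: €1,317.31 ÷ €962.24145 ≈ 1.369.
That is a change of 36.9%.

36.9%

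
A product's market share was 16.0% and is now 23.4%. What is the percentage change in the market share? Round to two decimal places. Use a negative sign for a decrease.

46.25%

The change is 23.4 − 16.0 = 7.4 percentage points.
Relative to the original 16.0%, that is 7.4 ÷ 16.0 = 46.25%.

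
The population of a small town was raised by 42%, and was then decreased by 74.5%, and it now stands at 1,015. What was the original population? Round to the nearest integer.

Undoing the 74.5% decrease: 1,015 ÷ 0.255 ≈ 3980.392157.
Undoing the 42% increase: 3980.392157 ÷ 1.42 ≈ 2,803.

2,803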